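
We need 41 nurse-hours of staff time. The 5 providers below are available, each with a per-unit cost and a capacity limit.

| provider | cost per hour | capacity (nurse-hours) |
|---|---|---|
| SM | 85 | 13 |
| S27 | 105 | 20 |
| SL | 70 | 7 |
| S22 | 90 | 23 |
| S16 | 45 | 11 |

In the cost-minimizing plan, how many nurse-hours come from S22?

Cheapest first:
S16 (45): use full 11 ; 30 nurse-hours to go.
SL at 70: take all 7 nurse-hours ; 23 still needed.
SM at 85: take all 13 nurse-hours ; 10 still needed.
Take 10 from S22 at 90 to finish.
S27: unused.

10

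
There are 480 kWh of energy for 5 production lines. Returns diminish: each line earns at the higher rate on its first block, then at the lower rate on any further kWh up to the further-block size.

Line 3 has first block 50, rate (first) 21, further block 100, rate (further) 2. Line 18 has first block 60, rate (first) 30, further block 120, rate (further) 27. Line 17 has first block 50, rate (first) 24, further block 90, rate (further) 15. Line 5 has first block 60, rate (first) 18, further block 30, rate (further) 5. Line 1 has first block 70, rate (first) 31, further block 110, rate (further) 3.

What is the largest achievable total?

11590

Rank every tier by rate: Line 1/first 31 > Line 18/first 30 > Line 18/second 27 > Line 17/first 24 > Line 3/first 21 > Line 5/first 18 > Line 17/second 15 > Line 5/second 5 > Line 1/second 3 > Line 3/second 2.
Fill Line 1 first block (70 at 31) — 410 left.
Line 18 first at 30: fill all 60 — 350 left.
Line 18 second at 27: fill all 120 — 230 left.
Line 17/first (24): +50 — 180 left.
Fill Line 3 first block (50 at 21) — 130 left.
Line 5/first (18): +60 — 70 left.
Line 17 second at 15: only 70 left, fill 70.
Total = 31×70 + 30×60 + 27×120 + 24×50 + 21×50 + 18×60 + 15×70 = 11590.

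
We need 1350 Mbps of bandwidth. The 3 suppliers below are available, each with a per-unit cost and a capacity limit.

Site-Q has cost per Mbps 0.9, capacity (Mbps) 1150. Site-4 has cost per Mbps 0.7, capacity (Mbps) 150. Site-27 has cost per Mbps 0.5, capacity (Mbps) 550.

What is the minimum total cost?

Cheapest first:
Site-27 at 0.5: take all 550 Mbps — 800 still needed.
Site-4 at 0.7: take all 150 Mbps — 650 still needed.
Site-Q at 0.9: take 650 of its 1150 — requirement met.
Cost = 550×0.5 + 150×0.7 + 650×0.9 = 965.

965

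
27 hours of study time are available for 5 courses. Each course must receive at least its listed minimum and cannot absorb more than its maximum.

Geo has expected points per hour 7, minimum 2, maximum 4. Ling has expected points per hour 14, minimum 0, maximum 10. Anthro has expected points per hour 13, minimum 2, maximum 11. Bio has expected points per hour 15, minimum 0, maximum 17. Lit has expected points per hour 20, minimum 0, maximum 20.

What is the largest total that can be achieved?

485

Meeting every minimum uses 2+0+2+0+0 = 4 hours, leaving 23.
Highest expected points per hour first: Lit 20 > Bio 15 > Ling 14 > Anthro 13 > Geo 7.
Lit: +20 to 20 (cap) — 3 left.
Bio has room for 17 more but only 3 remain, so it gets 3.
Total = 7×2 + 13×2 + 15×3 + 20×20 = 485.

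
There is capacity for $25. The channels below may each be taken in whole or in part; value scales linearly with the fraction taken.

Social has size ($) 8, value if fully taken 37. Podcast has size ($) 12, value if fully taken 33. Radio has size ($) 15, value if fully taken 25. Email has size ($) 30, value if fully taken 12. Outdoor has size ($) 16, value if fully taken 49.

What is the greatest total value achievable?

Best value per unit of size first: Social 37/8≈4.62, Outdoor 49/16≈3.06, Podcast 33/12≈2.75, Radio 25/15≈1.67, Email 12/30≈0.4.
Social: take in full, 8 $ for value 37 → 17 left.
Outdoor: take in full, 16 $ for value 49 → 1 left.
1 $ left: a 1/12 share of Podcast gives 33×1/12 = 2.75.
Total value = 88.75.

88.75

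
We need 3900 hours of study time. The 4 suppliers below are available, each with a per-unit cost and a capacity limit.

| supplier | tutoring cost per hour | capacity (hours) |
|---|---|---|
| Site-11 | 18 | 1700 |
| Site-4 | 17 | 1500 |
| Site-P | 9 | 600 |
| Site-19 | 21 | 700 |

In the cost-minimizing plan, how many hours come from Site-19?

100

Cheapest first:
Site-P at 9: take all 600 hours → 3300 still needed.
Site-4 (17): use full 1500 → 1800 hours to go.
Site-11 (18): use full 1700 → 100 hours to go.
Site-19 (21): take the remaining 100 → done.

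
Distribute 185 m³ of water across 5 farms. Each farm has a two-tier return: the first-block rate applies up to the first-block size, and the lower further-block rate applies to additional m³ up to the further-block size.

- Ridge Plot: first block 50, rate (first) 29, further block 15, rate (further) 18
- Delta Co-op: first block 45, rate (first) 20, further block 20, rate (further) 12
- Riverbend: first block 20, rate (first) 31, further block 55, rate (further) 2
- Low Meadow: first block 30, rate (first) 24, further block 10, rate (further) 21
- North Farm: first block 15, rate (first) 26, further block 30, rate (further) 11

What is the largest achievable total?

4560

Order all 10 blocks by rate: Riverbend/T1 31 > Ridge Plot/T1 29 > North Farm/T1 26 > Low Meadow/T1 24 > Low Meadow/T2 21 > Delta Co-op/T1 20 > Ridge Plot/T2 18 > Delta Co-op/T2 12 > North Farm/T2 11 > Riverbend/T2 2.
Riverbend/T1 (31): +20 → 165 left.
Ridge Plot/T1 (29): +50 → 115 left.
North Farm/T1 (26): +15 → 100 left.
Low Meadow/T1 (24): +30 → 70 left.
Fill Low Meadow T2 block (10 at 21) → 60 left.
Delta Co-op T1 at 20: fill all 45 → 15 left.
Fill Ridge Plot T2 block (15 at 18) → 0 left.
Total = 31×20 + 29×50 + 26×15 + 24×30 + 21×10 + 20×45 + 18×15 = 4560.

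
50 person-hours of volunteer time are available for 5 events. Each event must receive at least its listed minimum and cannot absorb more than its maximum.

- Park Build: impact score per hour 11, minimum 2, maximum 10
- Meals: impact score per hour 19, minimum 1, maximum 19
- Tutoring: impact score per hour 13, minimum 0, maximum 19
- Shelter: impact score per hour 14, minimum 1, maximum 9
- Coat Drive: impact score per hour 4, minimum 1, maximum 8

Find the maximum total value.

Meeting every minimum uses 2+1+0+1+1 = 5 person-hours, leaving 45.
Order the events by impact score per hour: Meals 19 > Shelter 14 > Tutoring 13 > Park Build 11 > Coat Drive 4.
Meals takes 18 more to reach its cap of 19 → 27 left.
Give Shelter 8 more to hit its cap of 9 → 19 left.
Tutoring: +19 to 19 (cap) → 0 left.
Total = 11×2 + 19×19 + 13×19 + 14×9 + 4×1 = 760.

760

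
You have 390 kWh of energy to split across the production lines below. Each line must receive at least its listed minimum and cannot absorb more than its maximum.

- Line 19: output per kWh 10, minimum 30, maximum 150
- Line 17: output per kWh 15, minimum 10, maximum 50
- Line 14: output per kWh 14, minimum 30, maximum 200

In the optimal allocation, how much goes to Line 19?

140

Meeting every minimum uses 30+10+30 = 70 kWh, leaving 320.
Rank by output per kWh: Line 17 15 > Line 14 14 > Line 19 10.
Give Line 17 40 more to hit its cap of 50 → 280 left.
Line 14: +170 to 200 (cap) → 110 left.
Line 19 has room for 120 more but only 110 remain, so it gets 140.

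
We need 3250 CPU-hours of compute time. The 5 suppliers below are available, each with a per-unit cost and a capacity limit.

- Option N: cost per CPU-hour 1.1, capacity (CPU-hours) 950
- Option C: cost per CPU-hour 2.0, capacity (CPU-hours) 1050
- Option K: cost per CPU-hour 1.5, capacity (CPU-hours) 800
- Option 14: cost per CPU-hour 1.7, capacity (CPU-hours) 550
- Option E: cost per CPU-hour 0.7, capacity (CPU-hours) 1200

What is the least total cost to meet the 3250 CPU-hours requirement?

3595

Use suppliers in increasing cost order.
Option E at 0.7: take all 1200 CPU-hours → 2050 still needed.
Option N (1.1): use full 950 → 1100 CPU-hours to go.
Take 800 from Option K at 1.5 → need 300 more.
Option 14 (1.7): take the remaining 300 → done.
Option C: unused.
Cost = 1200×0.7 + 950×1.1 + 800×1.5 + 300×1.7 = 3595.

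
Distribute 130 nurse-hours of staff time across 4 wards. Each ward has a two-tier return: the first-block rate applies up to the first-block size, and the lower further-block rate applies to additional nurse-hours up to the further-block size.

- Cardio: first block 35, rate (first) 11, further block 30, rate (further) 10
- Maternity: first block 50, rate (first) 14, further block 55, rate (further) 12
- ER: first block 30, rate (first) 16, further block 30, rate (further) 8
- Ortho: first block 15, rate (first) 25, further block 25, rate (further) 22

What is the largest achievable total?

Rank every tier by rate: Ortho/tier1 25 > Ortho/tier2 22 > ER/tier1 16 > Maternity/tier1 14 > Maternity/tier2 12 > Cardio/tier1 11 > Cardio/tier2 10 > ER/tier2 8.
Fill Ortho tier1 block (15 at 25) → 115 left.
Ortho tier2 at 22: fill all 25 → 90 left.
ER/tier1 (16): +30 → 60 left.
Maternity tier1 at 14: fill all 50 → 10 left.
Maternity tier2 at 12: only 10 left, fill 10.
Total = 25×15 + 22×25 + 16×30 + 14×50 + 12×10 = 2225.

2225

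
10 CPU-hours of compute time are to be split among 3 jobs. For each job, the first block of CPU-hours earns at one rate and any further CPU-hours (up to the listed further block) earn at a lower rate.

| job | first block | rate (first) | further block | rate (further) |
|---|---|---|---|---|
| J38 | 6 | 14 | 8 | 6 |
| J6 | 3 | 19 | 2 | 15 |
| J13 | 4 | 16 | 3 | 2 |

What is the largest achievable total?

Order all 6 blocks by rate: J6/tier1 19 > J13/tier1 16 > J6/tier2 15 > J38/tier1 14 > J38/tier2 6 > J13/tier2 2.
J6 tier1 at 19: fill all 3 — 7 left.
J13 tier1 at 16: fill all 4 — 3 left.
J6/tier2 (15): +2 — 1 left.
J38 tier1 at 14: only 1 left, fill 1.
Total = 19×3 + 16×4 + 15×2 + 14×1 = 165.

165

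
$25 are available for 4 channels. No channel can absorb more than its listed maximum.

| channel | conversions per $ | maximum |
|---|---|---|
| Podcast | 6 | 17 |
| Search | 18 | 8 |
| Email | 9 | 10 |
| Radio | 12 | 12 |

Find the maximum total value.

333

Order the channels by conversions per $: Search 18 > Radio 12 > Email 9 > Podcast 6.
Give Search 8 to hit its cap of 8 ; 17 left.
Give Radio 12 to hit its cap of 12 ; 5 left.
Only 5 left; Email takes them to reach 5.
Total = 18×8 + 9×5 + 12×12 = 333.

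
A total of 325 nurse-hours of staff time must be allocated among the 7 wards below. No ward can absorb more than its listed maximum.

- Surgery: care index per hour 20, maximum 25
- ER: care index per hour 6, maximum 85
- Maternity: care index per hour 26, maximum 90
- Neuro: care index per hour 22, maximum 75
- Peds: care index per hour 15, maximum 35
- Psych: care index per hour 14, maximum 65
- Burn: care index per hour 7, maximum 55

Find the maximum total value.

Rank by care index per hour: Maternity 26 > Neuro 22 > Surgery 20 > Peds 15 > Psych 14 > Burn 7 > ER 6.
Give Maternity 90 to hit its cap of 90 — 235 left.
Neuro takes 75 to reach its cap of 75 — 160 left.
Give Surgery 25 to hit its cap of 25 — 135 left.
Peds: +35 to 35 (cap) — 100 left.
Give Psych 65 to hit its cap of 65 — 35 left.
Burn: +35 (room for 55) → 35. Pool exhausted.
Total = 20×25 + 26×90 + 22×75 + 15×35 + 14×65 + 7×35 = 6170.

6170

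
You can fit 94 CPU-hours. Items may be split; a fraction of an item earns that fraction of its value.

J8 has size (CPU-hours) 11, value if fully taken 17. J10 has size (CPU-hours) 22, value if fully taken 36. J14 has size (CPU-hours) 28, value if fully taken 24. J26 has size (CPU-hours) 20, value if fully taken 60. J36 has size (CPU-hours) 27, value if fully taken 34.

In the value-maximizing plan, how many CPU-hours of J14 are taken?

14

Rank by value-to-size ratio: J26 60/20≈3, J10 36/22≈1.64, J8 17/11≈1.55, J36 34/27≈1.26, J14 24/28≈0.857.
All 20 CPU-hours of J26 fit (value 60) ; 74 remain.
Take all of J10 (22 CPU-hours, value 36) ; 52 CPU-hours left.
J8: take in full, 11 CPU-hours for value 17 ; 41 left.
J36: take in full, 27 CPU-hours for value 34 ; 14 left.
14 CPU-hours left: a 14/28 share of J14 gives 24×14/28 = 12.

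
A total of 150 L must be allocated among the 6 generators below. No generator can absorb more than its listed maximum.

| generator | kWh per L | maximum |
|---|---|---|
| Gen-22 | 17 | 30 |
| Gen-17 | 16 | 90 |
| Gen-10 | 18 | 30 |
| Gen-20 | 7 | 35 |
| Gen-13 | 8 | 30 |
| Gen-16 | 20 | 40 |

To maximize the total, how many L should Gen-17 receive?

50

Highest kWh per L first: Gen-16 20 > Gen-10 18 > Gen-22 17 > Gen-17 16 > Gen-13 8 > Gen-20 7.
Gen-16: +40 to 40 (cap) ; 110 left.
Gen-10: +30 to 30 (cap) ; 80 left.
Gen-22: +30 to 30 (cap) ; 50 left.
Only 50 left; Gen-17 takes them to reach 50.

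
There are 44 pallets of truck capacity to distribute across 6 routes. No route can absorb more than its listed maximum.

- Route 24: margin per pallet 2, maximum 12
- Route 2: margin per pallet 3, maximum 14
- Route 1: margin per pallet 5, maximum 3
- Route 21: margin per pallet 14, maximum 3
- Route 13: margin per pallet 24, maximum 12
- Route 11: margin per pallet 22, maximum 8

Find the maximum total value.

571

Highest margin per pallet first: Route 13 24 > Route 11 22 > Route 21 14 > Route 1 5 > Route 2 3 > Route 24 2.
Route 13 takes 12 to reach its cap of 12 ; 32 left.
Route 11: +8 to 8 (cap) ; 24 left.
Give Route 21 3 to hit its cap of 3 ; 21 left.
Route 1 takes 3 to reach its cap of 3 ; 18 left.
Route 2: +14 to 14 (cap) ; 4 left.
Only 4 left; Route 24 takes them to reach 4.
Total = 2×4 + 3×14 + 5×3 + 14×3 + 24×12 + 22×8 = 571.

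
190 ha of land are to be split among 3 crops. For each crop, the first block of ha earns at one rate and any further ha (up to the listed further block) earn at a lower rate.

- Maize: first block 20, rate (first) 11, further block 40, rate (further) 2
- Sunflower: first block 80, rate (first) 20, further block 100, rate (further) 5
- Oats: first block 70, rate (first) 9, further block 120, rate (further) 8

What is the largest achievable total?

Treat each block as its own option and order by rate: Sunflower/T1 20 > Maize/T1 11 > Oats/T1 9 > Oats/T2 8 > Sunflower/T2 5 > Maize/T2 2.
Sunflower/T1 (20): +80 ; 110 left.
Maize/T1 (11): +20 ; 90 left.
Oats/T1 (9): +70 ; 20 left.
Oats T2 at 8: only 20 left, fill 20.
Total = 20×80 + 11×20 + 9×70 + 8×20 = 2610.

2610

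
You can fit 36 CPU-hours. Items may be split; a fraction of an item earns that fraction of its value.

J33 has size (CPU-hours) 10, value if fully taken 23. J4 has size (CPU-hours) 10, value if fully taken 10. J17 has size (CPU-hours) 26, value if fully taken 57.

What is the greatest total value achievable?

Rank by value-to-size ratio: J33 23/10≈2.3, J17 57/26≈2.19, J4 10/10≈1.
All 10 CPU-hours of J33 fit (value 23) ; 26 remain.
Take all of J17 (26 CPU-hours, value 57) ; 0 CPU-hours left.
Total value = 80.

80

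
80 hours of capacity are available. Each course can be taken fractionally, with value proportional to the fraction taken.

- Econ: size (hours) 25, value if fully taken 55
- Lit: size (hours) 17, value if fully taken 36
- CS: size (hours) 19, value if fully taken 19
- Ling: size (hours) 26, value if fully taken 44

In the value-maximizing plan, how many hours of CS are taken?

12

Rank by value-to-size ratio: Econ 55/25≈2.2, Lit 36/17≈2.12, Ling 44/26≈1.69, CS 19/19≈1.
Take all of Econ (25 hours, value 55) → 55 hours left.
All 17 hours of Lit fit (value 36) → 38 remain.
Take all of Ling (26 hours, value 44) → 12 hours left.
Only 12 hours remain; take 12/19 of CS for value 19×12/19 = 12.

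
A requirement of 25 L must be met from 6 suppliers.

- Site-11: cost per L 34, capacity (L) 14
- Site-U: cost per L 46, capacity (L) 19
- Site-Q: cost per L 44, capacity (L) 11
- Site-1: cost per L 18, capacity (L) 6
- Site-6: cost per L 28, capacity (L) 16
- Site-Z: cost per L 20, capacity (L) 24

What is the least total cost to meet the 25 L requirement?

488

Cheapest first:
Site-1 at 18: take all 6 L ; 19 still needed.
Site-Z (20): take the remaining 19 ; done.
Site-6, Site-11, Site-Q, Site-U: unused.
Cost = 6×18 + 19×20 = 488.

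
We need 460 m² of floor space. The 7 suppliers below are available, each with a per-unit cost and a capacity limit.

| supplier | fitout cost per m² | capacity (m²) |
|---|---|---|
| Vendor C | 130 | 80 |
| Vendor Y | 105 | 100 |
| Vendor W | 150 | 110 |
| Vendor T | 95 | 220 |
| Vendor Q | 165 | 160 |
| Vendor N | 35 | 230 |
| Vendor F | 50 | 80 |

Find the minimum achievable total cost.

Cheapest first:
Take 230 from Vendor N at 35 ; need 230 more.
Vendor F at 50: take all 80 m² ; 150 still needed.
Take 150 from Vendor T at 95 to finish.
Vendor Y, Vendor C, Vendor W, Vendor Q: unused.
Cost = 230×35 + 80×50 + 150×95 = 26300.

26300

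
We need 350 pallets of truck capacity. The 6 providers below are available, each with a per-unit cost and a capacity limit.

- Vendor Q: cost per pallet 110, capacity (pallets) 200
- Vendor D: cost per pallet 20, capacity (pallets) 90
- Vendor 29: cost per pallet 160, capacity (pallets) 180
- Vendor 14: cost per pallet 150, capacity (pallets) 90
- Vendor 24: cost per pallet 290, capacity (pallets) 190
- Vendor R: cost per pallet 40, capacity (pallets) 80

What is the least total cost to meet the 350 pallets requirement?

24800

Cheapest first:
Vendor D at 20: take all 90 pallets → 260 still needed.
Vendor R (40): use full 80 → 180 pallets to go.
Vendor Q at 110: take 180 of its 200 → requirement met.
Vendor 14, Vendor 29, Vendor 24: unused.
Cost = 90×20 + 80×40 + 180×110 = 24800.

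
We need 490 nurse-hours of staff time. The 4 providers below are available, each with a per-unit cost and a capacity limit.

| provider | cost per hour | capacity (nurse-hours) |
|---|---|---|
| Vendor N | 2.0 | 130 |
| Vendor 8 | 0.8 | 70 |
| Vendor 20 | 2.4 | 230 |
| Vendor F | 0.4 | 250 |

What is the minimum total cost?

512

Fill from the cheapest provider first.
Take 250 from Vendor F at 0.4 ; need 240 more.
Vendor 8 (0.8): use full 70 ; 170 nurse-hours to go.
Take 130 from Vendor N at 2.0 ; need 40 more.
Vendor 20 (2.4): take the remaining 40 ; done.
Cost = 250×0.4 + 70×0.8 + 130×2.0 + 40×2.4 = 512.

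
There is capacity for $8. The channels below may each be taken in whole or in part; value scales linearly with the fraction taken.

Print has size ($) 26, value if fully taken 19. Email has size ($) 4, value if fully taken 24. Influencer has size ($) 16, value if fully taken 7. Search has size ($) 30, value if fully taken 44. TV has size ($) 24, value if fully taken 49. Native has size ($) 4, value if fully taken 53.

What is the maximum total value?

77

Sort by value density: Native 53/4≈13.2, Email 24/4≈6, TV 49/24≈2.04, Search 44/30≈1.47, Print 19/26≈0.731, Influencer 7/16≈0.438.
Take all of Native (4 $, value 53) ; 4 $ left.
All 4 $ of Email fit (value 24) ; 0 remain.
Total value = 77.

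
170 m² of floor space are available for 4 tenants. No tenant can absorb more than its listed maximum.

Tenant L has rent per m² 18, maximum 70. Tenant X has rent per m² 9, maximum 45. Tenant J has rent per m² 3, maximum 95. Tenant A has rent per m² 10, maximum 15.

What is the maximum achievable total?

1935

Highest rent per m² first: Tenant L 18 > Tenant A 10 > Tenant X 9 > Tenant J 3.
Give Tenant L 70 to hit its cap of 70 → 100 left.
Give Tenant A 15 to hit its cap of 15 → 85 left.
Give Tenant X 45 to hit its cap of 45 → 40 left.
Only 40 left; Tenant J takes them to reach 40.
Total = 18×70 + 9×45 + 3×40 + 10×15 = 1935.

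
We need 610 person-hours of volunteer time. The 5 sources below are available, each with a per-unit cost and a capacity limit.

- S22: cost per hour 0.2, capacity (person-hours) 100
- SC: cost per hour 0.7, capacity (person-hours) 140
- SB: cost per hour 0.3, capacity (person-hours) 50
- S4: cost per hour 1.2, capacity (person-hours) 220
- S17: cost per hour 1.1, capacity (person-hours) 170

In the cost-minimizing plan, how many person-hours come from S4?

150

Cheapest first:
S22 (0.2): use full 100 → 510 person-hours to go.
SB (0.3): use full 50 → 460 person-hours to go.
SC (0.7): use full 140 → 320 person-hours to go.
S17 at 1.1: take all 170 person-hours → 150 still needed.
S4 (1.2): take the remaining 150 → done.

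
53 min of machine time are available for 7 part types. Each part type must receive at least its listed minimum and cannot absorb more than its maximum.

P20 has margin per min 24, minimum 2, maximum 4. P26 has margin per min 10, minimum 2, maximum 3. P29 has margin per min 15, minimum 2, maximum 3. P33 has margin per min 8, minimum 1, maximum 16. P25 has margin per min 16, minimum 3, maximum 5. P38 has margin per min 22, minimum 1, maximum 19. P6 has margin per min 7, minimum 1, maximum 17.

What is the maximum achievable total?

Meeting every minimum uses 2+2+2+1+3+1+1 = 12 min, leaving 41.
Rank by margin per min: P20 24 > P38 22 > P25 16 > P29 15 > P26 10 > P33 8 > P6 7.
Give P20 2 more to hit its cap of 4 — 39 left.
Give P38 18 more to hit its cap of 19 — 21 left.
P25: +2 to 5 (cap) — 19 left.
P29: +1 to 3 (cap) — 18 left.
P26 takes 1 more to reach its cap of 3 — 17 left.
P33: +15 to 16 (cap) — 2 left.
P6: +2 (room for 16) → 3. Pool exhausted.
Total = 24×4 + 10×3 + 15×3 + 8×16 + 16×5 + 22×19 + 7×3 = 818.

818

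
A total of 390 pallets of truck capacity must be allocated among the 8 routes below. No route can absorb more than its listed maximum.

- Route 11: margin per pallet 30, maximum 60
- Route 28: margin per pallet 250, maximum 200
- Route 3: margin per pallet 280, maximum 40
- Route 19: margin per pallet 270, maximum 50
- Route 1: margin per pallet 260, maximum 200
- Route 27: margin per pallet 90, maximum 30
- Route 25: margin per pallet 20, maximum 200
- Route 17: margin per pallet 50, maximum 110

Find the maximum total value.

Order the routes by margin per pallet: Route 3 280 > Route 19 270 > Route 1 260 > Route 28 250 > Route 27 90 > Route 17 50 > Route 11 30 > Route 25 20.
Route 3 takes 40 to reach its cap of 40 — 350 left.
Route 19 takes 50 to reach its cap of 50 — 300 left.
Give Route 1 200 to hit its cap of 200 — 100 left.
Route 28 has room for 200 but only 100 remain, so it gets 100.
Total = 250×100 + 280×40 + 270×50 + 260×200 = 101700.

101700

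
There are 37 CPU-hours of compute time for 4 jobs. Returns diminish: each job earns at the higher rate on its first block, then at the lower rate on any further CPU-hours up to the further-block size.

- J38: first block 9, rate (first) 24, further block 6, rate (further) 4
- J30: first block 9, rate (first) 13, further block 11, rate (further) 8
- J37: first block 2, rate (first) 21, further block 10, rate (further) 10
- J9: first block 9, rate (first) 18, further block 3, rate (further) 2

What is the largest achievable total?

617

Treat each block as its own option and order by rate: J38/first 24 > J37/first 21 > J9/first 18 > J30/first 13 > J37/second 10 > J30/second 8 > J38/second 4 > J9/second 2.
Fill J38 first block (9 at 24) — 28 left.
J37 first at 21: fill all 2 — 26 left.
J9 first at 18: fill all 9 — 17 left.
Fill J30 first block (9 at 13) — 8 left.
8 remain; put them into J37 second at 10.
Total = 24×9 + 21×2 + 18×9 + 13×9 + 10×8 = 617.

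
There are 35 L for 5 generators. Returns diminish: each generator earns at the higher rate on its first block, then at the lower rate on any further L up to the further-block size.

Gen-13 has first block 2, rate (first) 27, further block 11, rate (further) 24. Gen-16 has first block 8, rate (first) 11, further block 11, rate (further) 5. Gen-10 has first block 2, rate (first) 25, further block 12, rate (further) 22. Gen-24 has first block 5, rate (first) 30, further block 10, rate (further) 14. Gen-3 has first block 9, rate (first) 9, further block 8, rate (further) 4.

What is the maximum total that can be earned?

Treat each block as its own option and order by rate: Gen-24/T1 30 > Gen-13/T1 27 > Gen-10/T1 25 > Gen-13/T2 24 > Gen-10/T2 22 > Gen-24/T2 14 > Gen-16/T1 11 > Gen-3/T1 9 > Gen-16/T2 5 > Gen-3/T2 4.
Fill Gen-24 T1 block (5 at 30) — 30 left.
Fill Gen-13 T1 block (2 at 27) — 28 left.
Fill Gen-10 T1 block (2 at 25) — 26 left.
Gen-13 T2 at 24: fill all 11 — 15 left.
Gen-10 T2 at 22: fill all 12 — 3 left.
3 remain; put them into Gen-24 T2 at 14.
Total = 30×5 + 27×2 + 25×2 + 24×11 + 22×12 + 14×3 = 824.

824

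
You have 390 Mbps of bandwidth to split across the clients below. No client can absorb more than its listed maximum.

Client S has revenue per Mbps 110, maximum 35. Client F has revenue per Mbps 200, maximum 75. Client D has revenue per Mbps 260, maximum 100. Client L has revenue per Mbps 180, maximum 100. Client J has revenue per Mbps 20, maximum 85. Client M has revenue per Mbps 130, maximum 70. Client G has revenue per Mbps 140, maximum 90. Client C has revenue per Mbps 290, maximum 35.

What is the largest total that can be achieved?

80350

Highest revenue per Mbps first: Client C 290 > Client D 260 > Client F 200 > Client L 180 > Client G 140 > Client M 130 > Client S 110 > Client J 20.
Client C: +35 to 35 (cap) — 355 left.
Give Client D 100 to hit its cap of 100 — 255 left.
Client F: +75 to 75 (cap) — 180 left.
Client L: +100 to 100 (cap) — 80 left.
Client G has room for 90 but only 80 remain, so it gets 80.
Total = 200×75 + 260×100 + 180×100 + 140×80 + 290×35 = 80350.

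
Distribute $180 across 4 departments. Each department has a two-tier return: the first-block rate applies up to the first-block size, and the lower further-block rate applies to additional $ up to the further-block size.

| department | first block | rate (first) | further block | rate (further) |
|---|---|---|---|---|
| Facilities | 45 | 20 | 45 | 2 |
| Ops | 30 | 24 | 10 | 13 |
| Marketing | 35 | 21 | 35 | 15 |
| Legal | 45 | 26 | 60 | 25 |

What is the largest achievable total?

4325

Rank every tier by rate: Legal/tier1 26 > Legal/tier2 25 > Ops/tier1 24 > Marketing/tier1 21 > Facilities/tier1 20 > Marketing/tier2 15 > Ops/tier2 13 > Facilities/tier2 2.
Legal tier1 at 26: fill all 45 — 135 left.
Legal tier2 at 25: fill all 60 — 75 left.
Ops tier1 at 24: fill all 30 — 45 left.
Marketing tier1 at 21: fill all 35 — 10 left.
10 remain; put them into Facilities tier1 at 20.
Total = 26×45 + 25×60 + 24×30 + 21×35 + 20×10 = 4325.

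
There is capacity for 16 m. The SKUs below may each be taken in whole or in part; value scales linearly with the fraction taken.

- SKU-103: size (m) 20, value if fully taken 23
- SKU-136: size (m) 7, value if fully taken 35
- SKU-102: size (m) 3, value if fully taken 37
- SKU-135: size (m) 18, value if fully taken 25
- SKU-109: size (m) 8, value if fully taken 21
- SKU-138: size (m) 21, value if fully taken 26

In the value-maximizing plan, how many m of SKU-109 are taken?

Rank by value-to-size ratio: SKU-102 37/3≈12.3, SKU-136 35/7≈5, SKU-109 21/8≈2.62, SKU-135 25/18≈1.39, SKU-138 26/21≈1.24, SKU-103 23/20≈1.15.
All 3 m of SKU-102 fit (value 37) → 13 remain.
SKU-136: take in full, 7 m for value 35 → 6 left.
Fill the last 6 m with part of SKU-109: 6/8 of it earns 15.75.

6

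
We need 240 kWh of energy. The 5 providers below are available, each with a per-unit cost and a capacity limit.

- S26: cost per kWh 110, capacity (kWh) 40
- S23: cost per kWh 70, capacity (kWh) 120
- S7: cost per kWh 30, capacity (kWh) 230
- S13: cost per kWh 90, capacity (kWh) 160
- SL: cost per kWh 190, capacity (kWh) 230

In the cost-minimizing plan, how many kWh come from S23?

10

Fill from the cheapest provider first.
S7 at 30: take all 230 kWh ; 10 still needed.
S23 (70): take the remaining 10 ; done.
S13, S26, SL: unused.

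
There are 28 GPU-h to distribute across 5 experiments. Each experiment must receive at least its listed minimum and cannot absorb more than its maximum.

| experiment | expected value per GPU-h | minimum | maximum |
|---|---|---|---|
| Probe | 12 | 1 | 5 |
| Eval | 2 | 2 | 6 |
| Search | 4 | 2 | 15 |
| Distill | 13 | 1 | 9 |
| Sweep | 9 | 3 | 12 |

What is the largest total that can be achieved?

Meeting every minimum uses 1+2+2+1+3 = 9 GPU-h, leaving 19.
Order the experiments by expected value per GPU-h: Distill 13 > Probe 12 > Sweep 9 > Search 4 > Eval 2.
Distill takes 8 more to reach its cap of 9 ; 11 left.
Probe: +4 to 5 (cap) ; 7 left.
Sweep: +7 (room for 9) → 10. Pool exhausted.
Total = 12×5 + 2×2 + 4×2 + 13×9 + 9×10 = 279.

279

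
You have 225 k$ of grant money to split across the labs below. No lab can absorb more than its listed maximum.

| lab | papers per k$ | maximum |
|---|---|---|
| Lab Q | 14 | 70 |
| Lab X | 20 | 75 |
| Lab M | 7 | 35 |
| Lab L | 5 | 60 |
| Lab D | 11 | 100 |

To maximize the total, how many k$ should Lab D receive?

80

Rank by papers per k$: Lab X 20 > Lab Q 14 > Lab D 11 > Lab M 7 > Lab L 5.
Give Lab X 75 to hit its cap of 75 → 150 left.
Lab Q: +70 to 70 (cap) → 80 left.
Lab D: +80 (room for 100) → 80. Pool exhausted.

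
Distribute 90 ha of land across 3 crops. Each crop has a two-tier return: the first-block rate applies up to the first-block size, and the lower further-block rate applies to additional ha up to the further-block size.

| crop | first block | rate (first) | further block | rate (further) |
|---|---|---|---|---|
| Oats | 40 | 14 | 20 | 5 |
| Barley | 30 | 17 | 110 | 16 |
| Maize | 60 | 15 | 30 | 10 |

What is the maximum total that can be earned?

1470

Treat each block as its own option and order by rate: Barley/T1 17 > Barley/T2 16 > Maize/T1 15 > Oats/T1 14 > Maize/T2 10 > Oats/T2 5.
Barley/T1 (17): +30 — 60 left.
Barley T2 at 16: only 60 left, fill 60.
Total = 17×30 + 16×60 = 1470.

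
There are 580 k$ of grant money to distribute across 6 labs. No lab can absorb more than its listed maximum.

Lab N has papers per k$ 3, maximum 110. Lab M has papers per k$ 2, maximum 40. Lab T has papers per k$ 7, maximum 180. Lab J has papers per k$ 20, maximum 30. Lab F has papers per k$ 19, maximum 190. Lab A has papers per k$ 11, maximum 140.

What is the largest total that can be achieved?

7130

Rank by papers per k$: Lab J 20 > Lab F 19 > Lab A 11 > Lab T 7 > Lab N 3 > Lab M 2.
Lab J takes 30 to reach its cap of 30 — 550 left.
Give Lab F 190 to hit its cap of 190 — 360 left.
Give Lab A 140 to hit its cap of 140 — 220 left.
Lab T: +180 to 180 (cap) — 40 left.
Only 40 left; Lab N takes them to reach 40.
Total = 3×40 + 7×180 + 20×30 + 19×190 + 11×140 = 7130.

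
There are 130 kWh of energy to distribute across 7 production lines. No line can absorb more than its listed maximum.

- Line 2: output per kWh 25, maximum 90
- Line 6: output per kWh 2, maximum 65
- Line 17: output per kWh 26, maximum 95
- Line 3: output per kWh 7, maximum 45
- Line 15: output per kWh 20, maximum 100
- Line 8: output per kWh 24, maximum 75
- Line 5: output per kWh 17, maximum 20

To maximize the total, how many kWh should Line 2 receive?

35

Highest output per kWh first: Line 17 26 > Line 2 25 > Line 8 24 > Line 15 20 > Line 5 17 > Line 3 7 > Line 6 2.
Line 17: +95 to 95 (cap) — 35 left.
Only 35 left; Line 2 takes them to reach 35.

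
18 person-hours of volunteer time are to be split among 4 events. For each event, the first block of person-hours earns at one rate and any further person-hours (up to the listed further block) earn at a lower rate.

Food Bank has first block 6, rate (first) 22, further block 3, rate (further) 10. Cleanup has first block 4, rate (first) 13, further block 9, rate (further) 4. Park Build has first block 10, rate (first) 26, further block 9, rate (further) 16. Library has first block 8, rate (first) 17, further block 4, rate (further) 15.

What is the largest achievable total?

Rank every tier by rate: Park Build/tier1 26 > Food Bank/tier1 22 > Library/tier1 17 > Park Build/tier2 16 > Library/tier2 15 > Cleanup/tier1 13 > Food Bank/tier2 10 > Cleanup/tier2 4.
Park Build/tier1 (26): +10 ; 8 left.
Fill Food Bank tier1 block (6 at 22) ; 2 left.
Library tier1 at 17: only 2 left, fill 2.
Total = 26×10 + 22×6 + 17×2 = 426.

426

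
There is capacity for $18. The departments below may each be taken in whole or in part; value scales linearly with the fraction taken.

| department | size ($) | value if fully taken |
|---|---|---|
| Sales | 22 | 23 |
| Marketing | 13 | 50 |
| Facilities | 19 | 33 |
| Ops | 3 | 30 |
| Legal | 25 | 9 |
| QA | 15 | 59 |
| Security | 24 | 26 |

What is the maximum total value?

89

Best value per unit of size first: Ops 30/3≈10, QA 59/15≈3.93, Marketing 50/13≈3.85, Facilities 33/19≈1.74, Security 26/24≈1.08, Sales 23/22≈1.05, Legal 9/25≈0.36.
All 3 $ of Ops fit (value 30) → 15 remain.
All 15 $ of QA fit (value 59) → 0 remain.
Total value = 89.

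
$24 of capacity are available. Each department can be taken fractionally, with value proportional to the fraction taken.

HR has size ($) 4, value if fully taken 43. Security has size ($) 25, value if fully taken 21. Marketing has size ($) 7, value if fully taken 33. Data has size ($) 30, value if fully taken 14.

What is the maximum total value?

86.92

Rank by value-to-size ratio: HR 43/4≈10.8, Marketing 33/7≈4.71, Security 21/25≈0.84, Data 14/30≈0.467.
All 4 $ of HR fit (value 43) — 20 remain.
Take all of Marketing (7 $, value 33) — 13 $ left.
Fill the last 13 $ with part of Security: 13/25 of it earns 10.92.
Total value = 86.92.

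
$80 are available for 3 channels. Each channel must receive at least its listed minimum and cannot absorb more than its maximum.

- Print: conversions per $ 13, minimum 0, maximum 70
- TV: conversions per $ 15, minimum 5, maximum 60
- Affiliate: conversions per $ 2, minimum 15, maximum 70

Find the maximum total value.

Meeting every minimum uses 0+5+15 = 20 $, leaving 60.
Rank by conversions per $: TV 15 > Print 13 > Affiliate 2.
TV takes 55 more to reach its cap of 60 ; 5 left.
Print: +5 (room for 70) → 5. Pool exhausted.
Total = 13×5 + 15×60 + 2×15 = 995.

995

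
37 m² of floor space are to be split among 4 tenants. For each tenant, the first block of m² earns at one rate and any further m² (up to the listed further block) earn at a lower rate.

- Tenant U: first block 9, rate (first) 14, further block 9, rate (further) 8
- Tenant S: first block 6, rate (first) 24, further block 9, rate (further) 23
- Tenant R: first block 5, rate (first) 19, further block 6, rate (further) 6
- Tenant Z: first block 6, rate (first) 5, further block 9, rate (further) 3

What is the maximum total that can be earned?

636

Treat each block as its own option and order by rate: Tenant S/T1 24 > Tenant S/T2 23 > Tenant R/T1 19 > Tenant U/T1 14 > Tenant U/T2 8 > Tenant R/T2 6 > Tenant Z/T1 5 > Tenant Z/T2 3.
Fill Tenant S T1 block (6 at 24) — 31 left.
Tenant S T2 at 23: fill all 9 — 22 left.
Tenant R/T1 (19): +5 — 17 left.
Tenant U/T1 (14): +9 — 8 left.
8 remain; put them into Tenant U T2 at 8.
Total = 24×6 + 23×9 + 19×5 + 14×9 + 8×8 = 636.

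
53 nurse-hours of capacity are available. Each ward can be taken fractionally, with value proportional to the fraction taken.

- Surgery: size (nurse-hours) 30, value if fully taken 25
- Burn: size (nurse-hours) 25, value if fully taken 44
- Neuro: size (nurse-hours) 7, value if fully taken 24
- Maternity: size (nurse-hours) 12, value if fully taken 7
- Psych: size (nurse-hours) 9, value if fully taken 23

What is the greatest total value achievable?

101

Rank by value-to-size ratio: Neuro 24/7≈3.43, Psych 23/9≈2.56, Burn 44/25≈1.76, Surgery 25/30≈0.833, Maternity 7/12≈0.583.
Take all of Neuro (7 nurse-hours, value 24) — 46 nurse-hours left.
Psych: take in full, 9 nurse-hours for value 23 — 37 left.
Burn: take in full, 25 nurse-hours for value 44 — 12 left.
Fill the last 12 nurse-hours with part of Surgery: 12/30 of it earns 10.
Total value = 101.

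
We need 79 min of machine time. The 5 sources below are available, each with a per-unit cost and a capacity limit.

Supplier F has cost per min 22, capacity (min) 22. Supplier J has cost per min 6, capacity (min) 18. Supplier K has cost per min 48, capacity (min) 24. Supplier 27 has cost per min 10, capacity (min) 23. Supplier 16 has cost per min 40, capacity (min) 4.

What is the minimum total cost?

Cheapest first:
Supplier J at 6: take all 18 min — 61 still needed.
Take 23 from Supplier 27 at 10 — need 38 more.
Supplier F at 22: take all 22 min — 16 still needed.
Take 4 from Supplier 16 at 40 — need 12 more.
Take 12 from Supplier K at 48 to finish.
Cost = 18×6 + 23×10 + 22×22 + 4×40 + 12×48 = 1558.

1558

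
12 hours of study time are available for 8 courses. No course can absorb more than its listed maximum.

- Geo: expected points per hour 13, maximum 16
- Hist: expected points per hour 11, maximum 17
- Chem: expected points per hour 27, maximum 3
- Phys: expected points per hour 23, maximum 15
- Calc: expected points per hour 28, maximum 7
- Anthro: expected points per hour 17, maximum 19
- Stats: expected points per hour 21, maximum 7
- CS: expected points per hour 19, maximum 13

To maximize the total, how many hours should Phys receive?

2

Highest expected points per hour first: Calc 28 > Chem 27 > Phys 23 > Stats 21 > CS 19 > Anthro 17 > Geo 13 > Hist 11.
Calc takes 7 to reach its cap of 7 → 5 left.
Chem: +3 to 3 (cap) → 2 left.
Only 2 left; Phys takes them to reach 2.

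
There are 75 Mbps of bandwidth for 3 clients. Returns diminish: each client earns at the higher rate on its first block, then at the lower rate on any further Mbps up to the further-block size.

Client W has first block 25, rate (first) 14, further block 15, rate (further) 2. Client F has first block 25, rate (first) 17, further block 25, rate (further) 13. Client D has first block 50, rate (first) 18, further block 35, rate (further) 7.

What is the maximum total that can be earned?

Treat each block as its own option and order by rate: Client D/T1 18 > Client F/T1 17 > Client W/T1 14 > Client F/T2 13 > Client D/T2 7 > Client W/T2 2.
Fill Client D T1 block (50 at 18) ; 25 left.
Client F/T1 (17): +25 ; 0 left.
Total = 18×50 + 17×25 = 1325.

1325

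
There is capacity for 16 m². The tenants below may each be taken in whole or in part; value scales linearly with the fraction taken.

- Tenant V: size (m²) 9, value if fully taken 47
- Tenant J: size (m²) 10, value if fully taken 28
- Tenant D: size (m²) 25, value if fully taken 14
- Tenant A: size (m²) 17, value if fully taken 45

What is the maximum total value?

66.6

Rank by value-to-size ratio: Tenant V 47/9≈5.22, Tenant J 28/10≈2.8, Tenant A 45/17≈2.65, Tenant D 14/25≈0.56.
Tenant V: take in full, 9 m² for value 47 ; 7 left.
Only 7 m² remain; take 7/10 of Tenant J for value 28×7/10 = 19.6.
Total value = 66.6.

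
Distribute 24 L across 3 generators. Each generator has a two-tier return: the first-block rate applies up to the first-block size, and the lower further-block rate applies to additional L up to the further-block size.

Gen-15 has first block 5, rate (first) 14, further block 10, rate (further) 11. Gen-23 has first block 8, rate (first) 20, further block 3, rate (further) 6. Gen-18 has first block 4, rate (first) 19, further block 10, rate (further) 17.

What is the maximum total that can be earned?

Rank every tier by rate: Gen-23/tier1 20 > Gen-18/tier1 19 > Gen-18/tier2 17 > Gen-15/tier1 14 > Gen-15/tier2 11 > Gen-23/tier2 6.
Fill Gen-23 tier1 block (8 at 20) — 16 left.
Gen-18 tier1 at 19: fill all 4 — 12 left.
Gen-18/tier2 (17): +10 — 2 left.
2 remain; put them into Gen-15 tier1 at 14.
Total = 20×8 + 19×4 + 17×10 + 14×2 = 434.

434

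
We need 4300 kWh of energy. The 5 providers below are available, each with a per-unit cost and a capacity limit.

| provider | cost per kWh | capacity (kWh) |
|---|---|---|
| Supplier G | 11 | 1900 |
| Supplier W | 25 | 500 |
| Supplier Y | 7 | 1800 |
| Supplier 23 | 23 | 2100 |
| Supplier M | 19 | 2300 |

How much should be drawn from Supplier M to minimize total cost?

600

Cheapest first:
Supplier Y (7): use full 1800 → 2500 kWh to go.
Supplier G at 11: take all 1900 kWh → 600 still needed.
Take 600 from Supplier M at 19 to finish.
Supplier 23, Supplier W: unused.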